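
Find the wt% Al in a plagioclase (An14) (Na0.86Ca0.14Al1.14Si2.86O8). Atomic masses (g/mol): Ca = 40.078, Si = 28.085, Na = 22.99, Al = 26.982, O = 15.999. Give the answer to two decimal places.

M(Na0.86Ca0.14Al1.14Si2.86O8) = 264.457 g/mol.
Al contributes 1.14 × 26.982 = 30.759 g per mole.
30.759/264.457 = 0.1163 → 11.63%.

11.63 wt%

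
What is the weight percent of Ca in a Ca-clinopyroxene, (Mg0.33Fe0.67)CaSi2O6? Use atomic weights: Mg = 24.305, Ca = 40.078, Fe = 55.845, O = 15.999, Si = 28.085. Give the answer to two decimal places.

Molar mass of (Mg0.33Fe0.67)CaSi2O6: 0.33*24.305 + 0.67*55.845 + 1*40.078 + 2*28.085 + 6*15.999 = 237.679 g/mol.
Mass of Ca per formula unit: 1 × 40.078 = 40.078 g.
Weight fraction Ca = 40.078 / 237.679 = 0.1686.

16.86 wt%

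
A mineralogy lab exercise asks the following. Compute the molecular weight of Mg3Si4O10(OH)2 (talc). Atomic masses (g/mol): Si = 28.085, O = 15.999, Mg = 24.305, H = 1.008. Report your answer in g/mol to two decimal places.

M = 3·24.305 + 4·28.085 + 12·15.999 + 2·1.008

379.26 g/mol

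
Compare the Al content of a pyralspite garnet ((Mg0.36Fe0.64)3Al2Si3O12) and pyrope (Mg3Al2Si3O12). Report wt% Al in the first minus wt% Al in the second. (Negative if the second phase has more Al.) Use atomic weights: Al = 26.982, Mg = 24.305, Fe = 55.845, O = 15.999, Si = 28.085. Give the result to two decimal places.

-1.75 percentage points

M((Mg0.36Fe0.64)3Al2Si3O12) = 463.679 g/mol, so wt% Al = 53.964/463.679 × 100 = 11.64%.
M(Mg3Al2Si3O12) = 403.122 g/mol, so wt% Al = 53.964/403.122 × 100 = 13.39%.
11.64 − 13.39 = -1.75 pp.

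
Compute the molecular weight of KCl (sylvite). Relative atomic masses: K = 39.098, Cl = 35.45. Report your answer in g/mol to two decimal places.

K: 1 × 39.098 = 39.0980
Cl: 1 × 35.45 = 35.4500
Summing the contributions gives the formula mass.

74.55 g/mol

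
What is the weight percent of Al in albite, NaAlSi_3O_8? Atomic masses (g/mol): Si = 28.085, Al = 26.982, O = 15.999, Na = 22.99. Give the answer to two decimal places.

10.29 weight percent

M(NaAlSi_3O_8) = 262.219 g/mol.
Al contributes 1 × 26.982 = 26.982 g per mole.
26.982/262.219 = 0.1029 → 10.29%.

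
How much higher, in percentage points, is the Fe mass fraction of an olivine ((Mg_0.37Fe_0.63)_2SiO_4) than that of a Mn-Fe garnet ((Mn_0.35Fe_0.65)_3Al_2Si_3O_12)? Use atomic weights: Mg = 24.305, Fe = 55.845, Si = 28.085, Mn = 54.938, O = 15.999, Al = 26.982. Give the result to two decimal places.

17.08 percentage points

M((Mg_0.37Fe_0.63)_2SiO_4) = 180.431 g/mol, so wt% Fe = 70.365/180.431 × 100 = 39.00%.
M((Mn_0.35Fe_0.65)_3Al_2Si_3O_12) = 496.790 g/mol, so wt% Fe = 108.898/496.790 × 100 = 21.92%.
39.00 − 21.92 = 17.08 pp.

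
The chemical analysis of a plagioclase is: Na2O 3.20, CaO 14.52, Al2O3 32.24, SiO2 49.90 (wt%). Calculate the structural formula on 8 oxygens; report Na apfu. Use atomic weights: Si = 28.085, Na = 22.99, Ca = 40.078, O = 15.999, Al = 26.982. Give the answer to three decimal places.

0.283 Na apfu

Na2O: 3.20/61.979 = 0.05163 mol → 0.10326 mol Na, 0.05163 mol O.
CaO: 14.52/56.077 = 0.25893 mol → 0.25893 mol Ca, 0.25893 mol O.
Al2O3: 32.24/101.961 = 0.31620 mol → 0.63240 mol Al, 0.94860 mol O.
SiO2: 49.90/60.083 = 0.83052 mol → 0.83052 mol Si, 1.66104 mol O.
Total oxygen = 2.92020 mol. Normalization factor = 8/2.92020 = 2.73954.
Na per 8 O = 0.10326 × 2.73954 = 0.283.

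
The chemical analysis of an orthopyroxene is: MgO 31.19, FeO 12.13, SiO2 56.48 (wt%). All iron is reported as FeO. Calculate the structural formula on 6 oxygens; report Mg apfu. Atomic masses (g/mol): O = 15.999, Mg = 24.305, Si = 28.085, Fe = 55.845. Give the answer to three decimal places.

1.645 Mg apfu

MgO: 31.19/40.304 = 0.77387 mol → 0.77387 mol Mg, 0.77387 mol O.
FeO: 12.13/71.844 = 0.16884 mol → 0.16884 mol Fe, 0.16884 mol O.
SiO2: 56.48/60.083 = 0.94003 mol → 0.94003 mol Si, 1.88006 mol O.
Total oxygen = 2.82277 mol. Normalization factor = 6/2.82277 = 2.12557.
Mg per 6 O = 0.77387 × 2.12557 = 1.645.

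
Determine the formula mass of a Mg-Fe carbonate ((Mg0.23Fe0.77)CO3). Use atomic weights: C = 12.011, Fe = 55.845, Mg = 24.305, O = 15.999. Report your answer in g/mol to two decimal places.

The formula mass is the sum 0.23(24.305) + 0.77(55.845) + 1(12.011) + 3(15.999).

108.60 g/mol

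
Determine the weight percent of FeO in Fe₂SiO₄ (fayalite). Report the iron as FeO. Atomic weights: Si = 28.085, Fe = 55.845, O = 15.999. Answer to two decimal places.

Molar mass of Fe₂SiO₄ = 2×55.845 + 1×28.085 + 4×15.999 = 203.771 g/mol.
Each formula unit contains 2 Fe, equivalent to 2/1 = 2.0000 mol FeO.
M(FeO) = 1×55.845 + 1×15.999 = 71.844 g/mol.
Mass of FeO per formula unit = 2.0000 × 71.844 = 143.688 g.
FeO wt% = 143.688 / 203.771 × 100 = 70.51%.

70.51 wt%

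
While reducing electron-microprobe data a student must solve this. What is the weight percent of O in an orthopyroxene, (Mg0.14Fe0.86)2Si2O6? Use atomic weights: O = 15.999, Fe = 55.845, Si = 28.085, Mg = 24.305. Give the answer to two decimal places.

37.64 weight percent

Formula mass = 0.28·24.305 + 1.72·55.845 + 2·28.085 + 6·15.999 = 255.023 g/mol, of which 95.994 g is O.
So O makes up 95.994/255.023 = 0.3764 of the mass, i.e. 37.64%.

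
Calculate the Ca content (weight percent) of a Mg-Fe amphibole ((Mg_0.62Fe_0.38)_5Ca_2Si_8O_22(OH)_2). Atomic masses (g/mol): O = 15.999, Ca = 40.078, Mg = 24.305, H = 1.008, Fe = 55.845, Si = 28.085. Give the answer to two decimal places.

M((Mg_0.62Fe_0.38)_5Ca_2Si_8O_22(OH)_2) = 872.279 g/mol.
Ca contributes 2 × 40.078 = 80.156 g per mole.
80.156/872.279 = 0.0919 → 9.19%.

9.19 weight percent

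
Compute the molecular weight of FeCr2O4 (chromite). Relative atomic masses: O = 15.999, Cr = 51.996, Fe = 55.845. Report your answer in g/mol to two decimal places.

223.83 g/mol

M = 1×55.845 + 2×51.996 + 4×15.999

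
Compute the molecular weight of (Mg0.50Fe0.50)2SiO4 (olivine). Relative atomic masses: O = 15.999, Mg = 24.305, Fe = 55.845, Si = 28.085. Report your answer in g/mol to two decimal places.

The formula mass is the sum 1·24.305 + 1·55.845 + 1·28.085 + 4·15.999.

172.23 g/mol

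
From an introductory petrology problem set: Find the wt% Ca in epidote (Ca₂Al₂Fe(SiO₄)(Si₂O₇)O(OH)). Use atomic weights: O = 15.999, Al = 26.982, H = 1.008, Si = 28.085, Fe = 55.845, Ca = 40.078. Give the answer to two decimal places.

Formula mass = 2·40.078 + 2·26.982 + 1·55.845 + 3·28.085 + 13·15.999 + 1·1.008 = 483.215 g/mol, of which 80.156 g is Ca.
So Ca makes up 80.156/483.215 = 0.1659 of the mass, i.e. 16.59%.

16.59 weight percent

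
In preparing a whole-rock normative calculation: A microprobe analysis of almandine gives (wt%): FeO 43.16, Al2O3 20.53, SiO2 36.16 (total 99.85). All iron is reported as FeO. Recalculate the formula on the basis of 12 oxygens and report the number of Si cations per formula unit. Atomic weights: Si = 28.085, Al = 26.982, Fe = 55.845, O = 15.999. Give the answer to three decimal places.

FeO (M=71.844): mol = 0.60075; Fe = 0.60075, O = 0.60075.
Al2O3 (M=101.961): mol = 0.20135; Al = 0.40270, O = 0.60405.
SiO2 (M=60.083): mol = 0.60183; Si = 0.60183, O = 1.20366.
ΣO = 2.40846; factor = 12/ΣO = 4.98244.
Si apfu = 0.60183 × 4.98244 = 2.999.

2.999 Si apfu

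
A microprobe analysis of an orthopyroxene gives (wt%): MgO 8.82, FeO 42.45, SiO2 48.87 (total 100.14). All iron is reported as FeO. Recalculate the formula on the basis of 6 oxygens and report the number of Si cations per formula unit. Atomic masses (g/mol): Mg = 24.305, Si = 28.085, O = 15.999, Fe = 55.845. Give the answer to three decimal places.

2.003 Si apfu

MgO (M=40.304): mol = 0.21884; Mg = 0.21884, O = 0.21884.
FeO (M=71.844): mol = 0.59086; Fe = 0.59086, O = 0.59086.
SiO2 (M=60.083): mol = 0.81337; Si = 0.81337, O = 1.62674.
ΣO = 2.43644; factor = 6/ΣO = 2.46261.
Si apfu = 0.81337 × 2.46261 = 2.003.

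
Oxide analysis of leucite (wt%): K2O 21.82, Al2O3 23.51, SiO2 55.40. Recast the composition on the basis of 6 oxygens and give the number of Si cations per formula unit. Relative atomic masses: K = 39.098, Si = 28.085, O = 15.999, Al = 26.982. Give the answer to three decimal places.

21.82 wt% K2O ÷ 94.195 g/mol = 0.23165 mol, giving 0.46330 K and 0.23165 O.
23.51 wt% Al2O3 ÷ 101.961 g/mol = 0.23058 mol, giving 0.46116 Al and 0.69174 O.
55.40 wt% SiO2 ÷ 60.083 g/mol = 0.92206 mol, giving 0.92206 Si and 1.84412 O.
Oxygen sums to 2.76751; scaling by 6/2.76751 = 2.16801 puts the formula on 6 O.
Si: 0.92206 × 2.16801 = 1.999 atoms per formula unit.

1.999 Si apfu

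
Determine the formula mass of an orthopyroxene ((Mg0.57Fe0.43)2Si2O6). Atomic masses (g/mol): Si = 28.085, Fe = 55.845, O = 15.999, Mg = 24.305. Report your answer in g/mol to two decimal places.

227.90 g/mol

The formula mass is the sum 1.14(24.305) + 0.86(55.845) + 2(28.085) + 6(15.999).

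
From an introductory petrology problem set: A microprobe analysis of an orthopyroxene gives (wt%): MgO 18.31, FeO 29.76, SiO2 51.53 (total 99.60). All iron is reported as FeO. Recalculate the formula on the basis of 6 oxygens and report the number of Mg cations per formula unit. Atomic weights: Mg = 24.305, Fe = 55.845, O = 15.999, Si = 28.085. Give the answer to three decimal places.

MgO: 18.31/40.304 = 0.45430 mol → 0.45430 mol Mg, 0.45430 mol O.
FeO: 29.76/71.844 = 0.41423 mol → 0.41423 mol Fe, 0.41423 mol O.
SiO2: 51.53/60.083 = 0.85765 mol → 0.85765 mol Si, 1.71530 mol O.
Total oxygen = 2.58383 mol. Normalization factor = 6/2.58383 = 2.32213.
Mg per 6 O = 0.45430 × 2.32213 = 1.055.

1.055 Mg apfu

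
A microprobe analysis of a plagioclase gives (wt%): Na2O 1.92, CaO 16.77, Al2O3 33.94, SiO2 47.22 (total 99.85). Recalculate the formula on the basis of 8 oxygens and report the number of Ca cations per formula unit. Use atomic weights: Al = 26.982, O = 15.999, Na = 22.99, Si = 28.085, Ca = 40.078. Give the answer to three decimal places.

0.825 Ca apfu

Na2O: 1.92/61.979 = 0.03098 mol → 0.06196 mol Na, 0.03098 mol O.
CaO: 16.77/56.077 = 0.29905 mol → 0.29905 mol Ca, 0.29905 mol O.
Al2O3: 33.94/101.961 = 0.33287 mol → 0.66574 mol Al, 0.99861 mol O.
SiO2: 47.22/60.083 = 0.78591 mol → 0.78591 mol Si, 1.57182 mol O.
Total oxygen = 2.90046 mol. Normalization factor = 8/2.90046 = 2.75818.
Ca per 8 O = 0.29905 × 2.75818 = 0.825.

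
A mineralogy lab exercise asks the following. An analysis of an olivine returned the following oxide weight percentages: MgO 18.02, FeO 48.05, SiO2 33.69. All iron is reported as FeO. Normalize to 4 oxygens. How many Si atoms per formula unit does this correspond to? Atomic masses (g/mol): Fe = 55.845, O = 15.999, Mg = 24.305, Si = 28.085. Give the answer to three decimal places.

1.002 Si apfu

MgO: 18.02/40.304 = 0.44710 mol → 0.44710 mol Mg, 0.44710 mol O.
FeO: 48.05/71.844 = 0.66881 mol → 0.66881 mol Fe, 0.66881 mol O.
SiO2: 33.69/60.083 = 0.56072 mol → 0.56072 mol Si, 1.12144 mol O.
Total oxygen = 2.23735 mol. Normalization factor = 4/2.23735 = 1.78783.
Si per 4 O = 0.56072 × 1.78783 = 1.002.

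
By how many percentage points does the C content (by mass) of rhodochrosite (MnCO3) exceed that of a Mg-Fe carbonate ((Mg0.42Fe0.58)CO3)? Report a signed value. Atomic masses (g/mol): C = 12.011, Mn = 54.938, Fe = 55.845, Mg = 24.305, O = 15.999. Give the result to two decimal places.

M(MnCO3) = 114.946 g/mol, so wt% C = 12.011/114.946 × 100 = 10.45%.
M((Mg0.42Fe0.58)CO3) = 102.606 g/mol, so wt% C = 12.011/102.606 × 100 = 11.71%.
10.45 − 11.71 = -1.26 pp.

-1.26 percentage points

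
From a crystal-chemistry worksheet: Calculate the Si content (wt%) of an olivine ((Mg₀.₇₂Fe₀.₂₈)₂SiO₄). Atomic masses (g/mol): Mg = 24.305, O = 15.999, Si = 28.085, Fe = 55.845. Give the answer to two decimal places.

Formula mass = 1.44×24.305 + 0.56×55.845 + 1×28.085 + 4×15.999 = 158.353 g/mol, of which 28.085 g is Si.
So Si makes up 28.085/158.353 = 0.1774 of the mass, i.e. 17.74%.

17.74 wt%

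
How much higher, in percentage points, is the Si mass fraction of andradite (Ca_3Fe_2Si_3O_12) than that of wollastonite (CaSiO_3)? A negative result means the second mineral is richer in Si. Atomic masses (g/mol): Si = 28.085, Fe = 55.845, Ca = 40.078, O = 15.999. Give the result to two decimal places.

M(Ca_3Fe_2Si_3O_12) = 508.167 g/mol, so wt% Si = 84.255/508.167 × 100 = 16.58%.
M(CaSiO_3) = 116.160 g/mol, so wt% Si = 28.085/116.160 × 100 = 24.18%.
16.58 − 24.18 = -7.60 pp.

-7.60 percentage points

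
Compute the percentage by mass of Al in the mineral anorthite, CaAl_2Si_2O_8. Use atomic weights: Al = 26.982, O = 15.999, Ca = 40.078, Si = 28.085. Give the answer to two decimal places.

M(CaAl_2Si_2O_8) = 278.204 g/mol.
Al contributes 2 × 26.982 = 53.964 g per mole.
53.964/278.204 = 0.1940 → 19.40%.

19.40 weight percent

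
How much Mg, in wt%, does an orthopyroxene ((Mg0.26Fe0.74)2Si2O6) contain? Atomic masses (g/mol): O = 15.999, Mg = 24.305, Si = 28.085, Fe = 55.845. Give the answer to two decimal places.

Molar mass of (Mg0.26Fe0.74)2Si2O6: 0.52*24.305 + 1.48*55.845 + 2*28.085 + 6*15.999 = 247.453 g/mol.
Mass of Mg per formula unit: 0.52 × 24.305 = 12.639 g.
Weight fraction Mg = 12.639 / 247.453 = 0.0511.

5.11 wt%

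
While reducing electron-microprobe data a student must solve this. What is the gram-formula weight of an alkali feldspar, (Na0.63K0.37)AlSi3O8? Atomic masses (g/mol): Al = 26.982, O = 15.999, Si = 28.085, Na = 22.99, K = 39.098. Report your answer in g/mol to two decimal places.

M = 0.63(22.99) + 0.37(39.098) + 1(26.982) + 3(28.085) + 8(15.999)

268.18 g/mol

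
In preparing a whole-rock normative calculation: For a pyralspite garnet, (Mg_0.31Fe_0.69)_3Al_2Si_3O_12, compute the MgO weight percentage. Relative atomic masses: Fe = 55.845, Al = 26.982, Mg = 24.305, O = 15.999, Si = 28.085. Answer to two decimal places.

Molar mass of (Mg_0.31Fe_0.69)_3Al_2Si_3O_12 = 0.93×24.305 + 2.07×55.845 + 2×26.982 + 3×28.085 + 12×15.999 = 468.410 g/mol.
Each formula unit contains 0.93 Mg, equivalent to 0.93/1 = 0.9300 mol MgO.
M(MgO) = 1×24.305 + 1×15.999 = 40.304 g/mol.
Mass of MgO per formula unit = 0.9300 × 40.304 = 37.483 g.
MgO wt% = 37.483 / 468.410 × 100 = 8.00%.

8.00 wt%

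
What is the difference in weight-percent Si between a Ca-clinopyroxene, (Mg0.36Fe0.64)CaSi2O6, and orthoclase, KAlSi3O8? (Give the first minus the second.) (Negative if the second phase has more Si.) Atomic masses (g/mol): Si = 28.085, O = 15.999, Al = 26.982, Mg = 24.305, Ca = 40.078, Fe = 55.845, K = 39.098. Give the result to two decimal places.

-6.54 percentage points

First mineral: 56.170 g Si in 236.733 g formula = 23.73 wt% Si.
Second mineral: 84.255 g Si in 278.327 g formula = 30.27 wt% Si.
23.73% − 30.27% gives a difference of -6.54 percentage points.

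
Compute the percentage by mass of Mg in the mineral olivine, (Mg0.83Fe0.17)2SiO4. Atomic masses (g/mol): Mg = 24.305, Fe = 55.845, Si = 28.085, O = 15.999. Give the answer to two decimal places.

Formula mass = 1.66·24.305 + 0.34·55.845 + 1·28.085 + 4·15.999 = 151.415 g/mol, of which 40.346 g is Mg.
So Mg makes up 40.346/151.415 = 0.2665 of the mass, i.e. 26.65%.

26.65 mass %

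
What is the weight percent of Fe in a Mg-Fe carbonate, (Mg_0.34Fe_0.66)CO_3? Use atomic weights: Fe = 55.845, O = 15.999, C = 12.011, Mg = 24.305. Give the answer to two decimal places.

35.06 wt%

Formula mass = 0.34·24.305 + 0.66·55.845 + 1·12.011 + 3·15.999 = 105.129 g/mol, of which 36.858 g is Fe.
So Fe makes up 36.858/105.129 = 0.3506 of the mass, i.e. 35.06%.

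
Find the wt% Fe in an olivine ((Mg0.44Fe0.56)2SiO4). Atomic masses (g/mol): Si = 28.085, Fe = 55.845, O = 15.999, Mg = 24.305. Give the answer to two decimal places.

35.53 weight percent

M((Mg0.44Fe0.56)2SiO4) = 176.016 g/mol.
Fe contributes 1.12 × 55.845 = 62.546 g per mole.
62.546/176.016 = 0.3553 → 35.53%.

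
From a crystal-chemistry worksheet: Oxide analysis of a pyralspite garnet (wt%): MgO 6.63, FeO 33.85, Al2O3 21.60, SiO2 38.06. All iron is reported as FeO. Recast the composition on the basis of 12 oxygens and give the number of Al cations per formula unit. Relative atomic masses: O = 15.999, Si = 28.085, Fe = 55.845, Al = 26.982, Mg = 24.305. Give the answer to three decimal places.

MgO: 6.63/40.304 = 0.16450 mol → 0.16450 mol Mg, 0.16450 mol O.
FeO: 33.85/71.844 = 0.47116 mol → 0.47116 mol Fe, 0.47116 mol O.
Al2O3: 21.60/101.961 = 0.21185 mol → 0.42370 mol Al, 0.63555 mol O.
SiO2: 38.06/60.083 = 0.63346 mol → 0.63346 mol Si, 1.26692 mol O.
Total oxygen = 2.53813 mol. Normalization factor = 12/2.53813 = 4.72789.
Al per 12 O = 0.42370 × 4.72789 = 2.003.

2.003 Al apfu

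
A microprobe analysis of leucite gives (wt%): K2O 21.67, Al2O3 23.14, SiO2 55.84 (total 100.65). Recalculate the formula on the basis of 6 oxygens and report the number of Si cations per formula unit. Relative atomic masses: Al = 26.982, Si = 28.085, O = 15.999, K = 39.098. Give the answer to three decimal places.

2.013 Si apfu

K2O (M=94.195): mol = 0.23005; K = 0.46010, O = 0.23005.
Al2O3 (M=101.961): mol = 0.22695; Al = 0.45390, O = 0.68085.
SiO2 (M=60.083): mol = 0.92938; Si = 0.92938, O = 1.85876.
ΣO = 2.76966; factor = 6/ΣO = 2.16633.
Si apfu = 0.92938 × 2.16633 = 2.013.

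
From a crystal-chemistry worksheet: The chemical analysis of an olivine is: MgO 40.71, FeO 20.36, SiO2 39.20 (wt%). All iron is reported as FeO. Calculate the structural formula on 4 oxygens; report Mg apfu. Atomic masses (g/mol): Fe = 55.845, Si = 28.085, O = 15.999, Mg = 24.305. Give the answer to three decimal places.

40.71 wt% MgO ÷ 40.304 g/mol = 1.01007 mol, giving 1.01007 Mg and 1.01007 O.
20.36 wt% FeO ÷ 71.844 g/mol = 0.28339 mol, giving 0.28339 Fe and 0.28339 O.
39.20 wt% SiO2 ÷ 60.083 g/mol = 0.65243 mol, giving 0.65243 Si and 1.30486 O.
Oxygen sums to 2.59832; scaling by 4/2.59832 = 1.53946 puts the formula on 4 O.
Mg: 1.01007 × 1.53946 = 1.555 atoms per formula unit.

1.555 Mg apfu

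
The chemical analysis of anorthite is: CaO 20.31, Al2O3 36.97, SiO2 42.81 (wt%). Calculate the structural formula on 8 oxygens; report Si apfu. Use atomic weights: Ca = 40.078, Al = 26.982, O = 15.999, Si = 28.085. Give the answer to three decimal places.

1.983 Si apfu

20.31 wt% CaO ÷ 56.077 g/mol = 0.36218 mol, giving 0.36218 Ca and 0.36218 O.
36.97 wt% Al2O3 ÷ 101.961 g/mol = 0.36259 mol, giving 0.72518 Al and 1.08777 O.
42.81 wt% SiO2 ÷ 60.083 g/mol = 0.71251 mol, giving 0.71251 Si and 1.42502 O.
Oxygen sums to 2.87497; scaling by 8/2.87497 = 2.78264 puts the formula on 8 O.
Si: 0.71251 × 2.78264 = 1.983 atoms per formula unit.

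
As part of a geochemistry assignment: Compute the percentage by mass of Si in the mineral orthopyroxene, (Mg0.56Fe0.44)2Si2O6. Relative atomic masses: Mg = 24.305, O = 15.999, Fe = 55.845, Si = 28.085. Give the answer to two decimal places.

Formula mass = 1.12·24.305 + 0.88·55.845 + 2·28.085 + 6·15.999 = 228.529 g/mol, of which 56.170 g is Si.
So Si makes up 56.170/228.529 = 0.2458 of the mass, i.e. 24.58%.

24.58 mass %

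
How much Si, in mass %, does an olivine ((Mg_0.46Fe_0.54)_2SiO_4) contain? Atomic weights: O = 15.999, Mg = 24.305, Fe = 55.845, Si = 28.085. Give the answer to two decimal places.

16.07 mass %

Molar mass of (Mg_0.46Fe_0.54)_2SiO_4: 0.92×24.305 + 1.08×55.845 + 1×28.085 + 4×15.999 = 174.754 g/mol.
Mass of Si per formula unit: 1 × 28.085 = 28.085 g.
Weight fraction Si = 28.085 / 174.754 = 0.1607.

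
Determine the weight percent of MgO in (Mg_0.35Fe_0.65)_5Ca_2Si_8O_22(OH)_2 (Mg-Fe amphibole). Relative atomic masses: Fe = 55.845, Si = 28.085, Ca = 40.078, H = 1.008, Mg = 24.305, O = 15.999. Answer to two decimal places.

Formula mass = 914.858 g/mol.
1.75 Mg → 1.7500 mol MgO per formula unit; M(MgO) = 40.304, so MgO mass = 70.532 g.
70.532/914.858 × 100 = 7.71 wt%.

7.71 wt%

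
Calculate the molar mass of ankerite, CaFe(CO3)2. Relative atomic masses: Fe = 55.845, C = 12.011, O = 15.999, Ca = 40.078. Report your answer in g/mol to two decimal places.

The formula mass is the sum 1(40.078) + 1(55.845) + 2(12.011) + 6(15.999).

215.94 g/mol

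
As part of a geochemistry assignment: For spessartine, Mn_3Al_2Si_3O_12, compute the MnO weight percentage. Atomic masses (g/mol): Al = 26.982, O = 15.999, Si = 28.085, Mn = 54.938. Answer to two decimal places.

M(Mn_3Al_2Si_3O_12) = 495.021 g/mol; M(MnO) = 70.937 g/mol.
Moles MnO per formula unit = 3 Mn ÷ 1 = 3.0000.
MnO fraction = (3.0000 × 70.937) / 495.021 = 212.811/495.021 = 0.4299.

42.99 wt%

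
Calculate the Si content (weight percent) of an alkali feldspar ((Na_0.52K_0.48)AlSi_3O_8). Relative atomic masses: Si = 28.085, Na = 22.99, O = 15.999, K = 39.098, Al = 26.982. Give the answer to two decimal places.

Formula mass = 0.52×22.99 + 0.48×39.098 + 1×26.982 + 3×28.085 + 8×15.999 = 269.951 g/mol, of which 84.255 g is Si.
So Si makes up 84.255/269.951 = 0.3121 of the mass, i.e. 31.21%.

31.21 weight percent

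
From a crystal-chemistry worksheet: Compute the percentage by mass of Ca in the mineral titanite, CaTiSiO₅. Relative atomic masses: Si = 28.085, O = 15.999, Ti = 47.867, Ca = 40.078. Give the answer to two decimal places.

20.45 mass %

Molar mass of CaTiSiO₅: 1·40.078 + 1·47.867 + 1·28.085 + 5·15.999 = 196.025 g/mol.
Mass of Ca per formula unit: 1 × 40.078 = 40.078 g.
Weight fraction Ca = 40.078 / 196.025 = 0.2045.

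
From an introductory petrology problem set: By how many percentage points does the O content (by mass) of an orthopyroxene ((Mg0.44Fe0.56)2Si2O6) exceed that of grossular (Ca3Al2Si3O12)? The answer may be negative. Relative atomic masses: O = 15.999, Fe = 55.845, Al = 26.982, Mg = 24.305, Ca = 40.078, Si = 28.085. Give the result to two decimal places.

-1.96 percentage points

First mineral: 95.994 g O in 236.099 g formula = 40.66 wt% O.
Second mineral: 191.988 g O in 450.441 g formula = 42.62 wt% O.
40.66% − 42.62% gives a difference of -1.96 percentage points.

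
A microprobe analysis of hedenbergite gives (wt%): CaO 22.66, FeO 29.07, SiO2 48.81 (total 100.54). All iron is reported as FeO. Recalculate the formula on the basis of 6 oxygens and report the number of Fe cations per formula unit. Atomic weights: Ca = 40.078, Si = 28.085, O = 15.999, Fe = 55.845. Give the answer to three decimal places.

CaO (M=56.077): mol = 0.40409; Ca = 0.40409, O = 0.40409.
FeO (M=71.844): mol = 0.40463; Fe = 0.40463, O = 0.40463.
SiO2 (M=60.083): mol = 0.81238; Si = 0.81238, O = 1.62476.
ΣO = 2.43348; factor = 6/ΣO = 2.46560.
Fe apfu = 0.40463 × 2.46560 = 0.998.

0.998 Fe apfu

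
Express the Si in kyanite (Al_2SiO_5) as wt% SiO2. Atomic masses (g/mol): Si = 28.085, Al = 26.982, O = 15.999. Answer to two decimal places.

37.08 wt%

M(Al_2SiO_5) = 162.044 g/mol; M(SiO2) = 60.083 g/mol.
Moles SiO2 per formula unit = 1 Si ÷ 1 = 1.0000.
SiO2 fraction = (1.0000 × 60.083) / 162.044 = 60.083/162.044 = 0.3708.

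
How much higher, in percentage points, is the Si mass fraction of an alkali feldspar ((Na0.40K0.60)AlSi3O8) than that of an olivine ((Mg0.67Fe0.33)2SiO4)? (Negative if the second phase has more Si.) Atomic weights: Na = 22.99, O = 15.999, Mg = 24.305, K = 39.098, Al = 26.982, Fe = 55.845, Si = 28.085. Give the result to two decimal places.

13.60 percentage points

Si in (Na0.40K0.60)AlSi3O8: molar mass 271.884 g/mol; 3×28.085 = 84.255 g → 30.99 wt%.
Si in (Mg0.67Fe0.33)2SiO4: molar mass 161.507 g/mol; 1×28.085 = 28.085 g → 17.39 wt%.
Difference = 30.99 − 17.39 = 13.60 percentage points.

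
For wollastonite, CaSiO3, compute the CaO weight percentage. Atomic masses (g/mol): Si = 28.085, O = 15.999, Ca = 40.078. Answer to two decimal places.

Formula mass = 116.160 g/mol.
1 Ca → 1.0000 mol CaO per formula unit; M(CaO) = 56.077, so CaO mass = 56.077 g.
56.077/116.160 × 100 = 48.28 wt%.

48.28 wt%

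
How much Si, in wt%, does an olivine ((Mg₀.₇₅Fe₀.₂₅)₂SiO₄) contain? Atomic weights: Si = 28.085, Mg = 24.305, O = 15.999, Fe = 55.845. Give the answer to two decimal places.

Molar mass of (Mg₀.₇₅Fe₀.₂₅)₂SiO₄: 1.50·24.305 + 0.50·55.845 + 1·28.085 + 4·15.999 = 156.461 g/mol.
Mass of Si per formula unit: 1 × 28.085 = 28.085 g.
Weight fraction Si = 28.085 / 156.461 = 0.1795.

17.95 wt%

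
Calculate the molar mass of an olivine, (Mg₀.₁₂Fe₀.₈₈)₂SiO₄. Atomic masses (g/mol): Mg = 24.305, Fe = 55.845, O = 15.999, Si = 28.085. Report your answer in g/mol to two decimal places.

196.20 g/mol

M = 0.24(24.305) + 1.76(55.845) + 1(28.085) + 4(15.999)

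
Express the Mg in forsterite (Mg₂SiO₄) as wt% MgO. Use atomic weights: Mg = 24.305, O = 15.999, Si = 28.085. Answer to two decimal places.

57.29 wt%

Formula mass = 140.691 g/mol.
2 Mg → 2.0000 mol MgO per formula unit; M(MgO) = 40.304, so MgO mass = 80.608 g.
80.608/140.691 × 100 = 57.29 wt%.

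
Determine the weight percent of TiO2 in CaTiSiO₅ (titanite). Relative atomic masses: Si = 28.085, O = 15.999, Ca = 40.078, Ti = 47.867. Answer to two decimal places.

M(CaTiSiO₅) = 196.025 g/mol; M(TiO2) = 79.865 g/mol.
Moles TiO2 per formula unit = 1 Ti ÷ 1 = 1.0000.
TiO2 fraction = (1.0000 × 79.865) / 196.025 = 79.865/196.025 = 0.4074.

40.74 wt%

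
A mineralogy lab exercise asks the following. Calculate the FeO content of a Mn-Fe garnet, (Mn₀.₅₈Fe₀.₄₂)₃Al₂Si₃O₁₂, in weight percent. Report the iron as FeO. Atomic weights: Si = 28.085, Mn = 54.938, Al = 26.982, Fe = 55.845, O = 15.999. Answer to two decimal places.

18.24 wt%

M((Mn₀.₅₈Fe₀.₄₂)₃Al₂Si₃O₁₂) = 496.164 g/mol; M(FeO) = 71.844 g/mol.
Moles FeO per formula unit = 1.26 Fe ÷ 1 = 1.2600.
FeO fraction = (1.2600 × 71.844) / 496.164 = 90.523/496.164 = 0.1824.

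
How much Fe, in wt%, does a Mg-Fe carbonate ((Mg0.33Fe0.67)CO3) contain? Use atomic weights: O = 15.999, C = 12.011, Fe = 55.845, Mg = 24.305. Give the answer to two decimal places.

35.48 wt%

M((Mg0.33Fe0.67)CO3) = 105.445 g/mol.
Fe contributes 0.67 × 55.845 = 37.416 g per mole.
37.416/105.445 = 0.3548 → 35.48%.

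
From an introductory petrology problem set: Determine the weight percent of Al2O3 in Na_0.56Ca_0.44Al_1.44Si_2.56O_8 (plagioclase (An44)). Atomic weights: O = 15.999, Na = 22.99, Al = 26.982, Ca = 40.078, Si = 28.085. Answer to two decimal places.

M(Na_0.56Ca_0.44Al_1.44Si_2.56O_8) = 269.252 g/mol; M(Al2O3) = 101.961 g/mol.
Moles Al2O3 per formula unit = 1.44 Al ÷ 2 = 0.7200.
Al2O3 fraction = (0.7200 × 101.961) / 269.252 = 73.412/269.252 = 0.2727.

27.27 wt%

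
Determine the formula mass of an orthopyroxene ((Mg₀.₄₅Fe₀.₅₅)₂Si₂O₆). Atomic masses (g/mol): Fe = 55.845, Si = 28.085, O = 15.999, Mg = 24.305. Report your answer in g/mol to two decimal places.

Mg: 0.90 × 24.305 = 21.8745
Fe: 1.10 × 55.845 = 61.4295
Si: 2 × 28.085 = 56.1700
O: 6 × 15.999 = 95.9940
Summing the contributions gives the formula mass.

235.47 g/mol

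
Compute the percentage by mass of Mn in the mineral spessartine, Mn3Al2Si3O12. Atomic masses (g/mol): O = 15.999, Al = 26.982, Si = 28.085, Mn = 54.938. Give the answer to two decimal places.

M(Mn3Al2Si3O12) = 495.021 g/mol.
Mn contributes 3 × 54.938 = 164.814 g per mole.
164.814/495.021 = 0.3329 → 33.29%.

33.29 weight percent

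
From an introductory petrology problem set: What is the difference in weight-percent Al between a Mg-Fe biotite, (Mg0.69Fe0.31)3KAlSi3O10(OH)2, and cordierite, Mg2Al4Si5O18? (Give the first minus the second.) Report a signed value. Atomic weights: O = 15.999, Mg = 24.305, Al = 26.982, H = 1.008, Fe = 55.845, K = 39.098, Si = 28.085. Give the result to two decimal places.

Al in (Mg0.69Fe0.31)3KAlSi3O10(OH)2: molar mass 446.586 g/mol; 1×26.982 = 26.982 g → 6.04 wt%.
Al in Mg2Al4Si5O18: molar mass 584.945 g/mol; 4×26.982 = 107.928 g → 18.45 wt%.
Difference = 6.04 − 18.45 = -12.41 percentage points.

-12.41 percentage points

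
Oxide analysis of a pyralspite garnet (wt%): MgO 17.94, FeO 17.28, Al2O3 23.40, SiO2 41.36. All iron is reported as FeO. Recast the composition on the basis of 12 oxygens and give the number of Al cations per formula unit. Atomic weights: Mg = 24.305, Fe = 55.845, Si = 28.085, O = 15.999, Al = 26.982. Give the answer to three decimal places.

17.94 wt% MgO ÷ 40.304 g/mol = 0.44512 mol, giving 0.44512 Mg and 0.44512 O.
17.28 wt% FeO ÷ 71.844 g/mol = 0.24052 mol, giving 0.24052 Fe and 0.24052 O.
23.40 wt% Al2O3 ÷ 101.961 g/mol = 0.22950 mol, giving 0.45900 Al and 0.68850 O.
41.36 wt% SiO2 ÷ 60.083 g/mol = 0.68838 mol, giving 0.68838 Si and 1.37676 O.
Oxygen sums to 2.75090; scaling by 12/2.75090 = 4.36221 puts the formula on 12 O.
Al: 0.45900 × 4.36221 = 2.002 atoms per formula unit.

2.002 Al apfu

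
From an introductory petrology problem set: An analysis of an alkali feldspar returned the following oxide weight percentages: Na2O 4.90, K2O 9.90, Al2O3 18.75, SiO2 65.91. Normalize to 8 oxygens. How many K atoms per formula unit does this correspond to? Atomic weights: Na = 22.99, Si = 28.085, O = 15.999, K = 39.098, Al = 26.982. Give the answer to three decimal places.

Na2O (M=61.979): mol = 0.07906; Na = 0.15812, O = 0.07906.
K2O (M=94.195): mol = 0.10510; K = 0.21020, O = 0.10510.
Al2O3 (M=101.961): mol = 0.18389; Al = 0.36778, O = 0.55167.
SiO2 (M=60.083): mol = 1.09698; Si = 1.09698, O = 2.19396.
ΣO = 2.92979; factor = 8/ΣO = 2.73057.
K apfu = 0.21020 × 2.73057 = 0.574.

0.574 K apfu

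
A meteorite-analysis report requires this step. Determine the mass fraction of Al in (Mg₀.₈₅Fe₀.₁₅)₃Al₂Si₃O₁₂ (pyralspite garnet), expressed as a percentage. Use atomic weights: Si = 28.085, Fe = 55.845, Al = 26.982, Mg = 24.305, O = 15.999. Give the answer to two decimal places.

Formula mass = 2.55×24.305 + 0.45×55.845 + 2×26.982 + 3×28.085 + 12×15.999 = 417.315 g/mol, of which 53.964 g is Al.
So Al makes up 53.964/417.315 = 0.1293 of the mass, i.e. 12.93%.

12.93 wt%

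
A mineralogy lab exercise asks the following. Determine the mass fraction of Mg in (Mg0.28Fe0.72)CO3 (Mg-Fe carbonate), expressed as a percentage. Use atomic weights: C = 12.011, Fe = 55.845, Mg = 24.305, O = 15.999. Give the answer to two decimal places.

6.36 weight percent

Formula mass = 0.28×24.305 + 0.72×55.845 + 1×12.011 + 3×15.999 = 107.022 g/mol, of which 6.805 g is Mg.
So Mg makes up 6.805/107.022 = 0.0636 of the mass, i.e. 6.36%.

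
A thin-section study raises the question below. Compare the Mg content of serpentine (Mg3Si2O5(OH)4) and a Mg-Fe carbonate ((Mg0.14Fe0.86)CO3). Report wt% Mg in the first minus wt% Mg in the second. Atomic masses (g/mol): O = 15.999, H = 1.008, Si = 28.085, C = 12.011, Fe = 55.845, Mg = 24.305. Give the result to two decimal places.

23.26 percentage points

First mineral: 72.915 g Mg in 277.108 g formula = 26.31 wt% Mg.
Second mineral: 3.403 g Mg in 111.437 g formula = 3.05 wt% Mg.
26.31% − 3.05% gives a difference of 23.26 percentage points.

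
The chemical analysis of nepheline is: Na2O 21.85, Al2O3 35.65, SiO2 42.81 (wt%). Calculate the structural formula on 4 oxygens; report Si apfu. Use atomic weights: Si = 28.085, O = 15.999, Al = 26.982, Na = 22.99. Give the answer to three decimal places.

Na2O: 21.85/61.979 = 0.35254 mol → 0.70508 mol Na, 0.35254 mol O.
Al2O3: 35.65/101.961 = 0.34964 mol → 0.69928 mol Al, 1.04892 mol O.
SiO2: 42.81/60.083 = 0.71251 mol → 0.71251 mol Si, 1.42502 mol O.
Total oxygen = 2.82648 mol. Normalization factor = 4/2.82648 = 1.41519.
Si per 4 O = 0.71251 × 1.41519 = 1.008.

1.008 Si apfu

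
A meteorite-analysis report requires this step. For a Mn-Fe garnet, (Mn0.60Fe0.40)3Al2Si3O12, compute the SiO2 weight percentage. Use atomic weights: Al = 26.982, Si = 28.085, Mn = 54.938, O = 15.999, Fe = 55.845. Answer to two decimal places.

36.33 wt%

M((Mn0.60Fe0.40)3Al2Si3O12) = 496.109 g/mol; M(SiO2) = 60.083 g/mol.
Moles SiO2 per formula unit = 3 Si ÷ 1 = 3.0000.
SiO2 fraction = (3.0000 × 60.083) / 496.109 = 180.249/496.109 = 0.3633.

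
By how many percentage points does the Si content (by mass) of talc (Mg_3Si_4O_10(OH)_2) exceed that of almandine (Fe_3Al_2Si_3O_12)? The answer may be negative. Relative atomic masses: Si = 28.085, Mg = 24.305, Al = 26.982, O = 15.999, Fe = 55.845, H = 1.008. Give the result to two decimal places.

M(Mg_3Si_4O_10(OH)_2) = 379.259 g/mol, so wt% Si = 112.340/379.259 × 100 = 29.62%.
M(Fe_3Al_2Si_3O_12) = 497.742 g/mol, so wt% Si = 84.255/497.742 × 100 = 16.93%.
29.62 − 16.93 = 12.69 pp.

12.69 percentage points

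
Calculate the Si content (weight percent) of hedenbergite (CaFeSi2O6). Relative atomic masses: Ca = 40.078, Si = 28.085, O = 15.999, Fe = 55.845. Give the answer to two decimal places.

Formula mass = 1·40.078 + 1·55.845 + 2·28.085 + 6·15.999 = 248.087 g/mol, of which 56.170 g is Si.
So Si makes up 56.170/248.087 = 0.2264 of the mass, i.e. 22.64%.

22.64 weight percent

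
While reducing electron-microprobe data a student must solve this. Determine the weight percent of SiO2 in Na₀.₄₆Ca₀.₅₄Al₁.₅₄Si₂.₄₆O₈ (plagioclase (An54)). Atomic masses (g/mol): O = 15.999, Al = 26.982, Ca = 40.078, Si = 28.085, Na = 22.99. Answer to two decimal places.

54.57 wt%

Molar mass of Na₀.₄₆Ca₀.₅₄Al₁.₅₄Si₂.₄₆O₈ = 0.46*22.99 + 0.54*40.078 + 1.54*26.982 + 2.46*28.085 + 8*15.999 = 270.851 g/mol.
Each formula unit contains 2.46 Si, equivalent to 2.46/1 = 2.4600 mol SiO2.
M(SiO2) = 1×28.085 + 2×15.999 = 60.083 g/mol.
Mass of SiO2 per formula unit = 2.4600 × 60.083 = 147.804 g.
SiO2 wt% = 147.804 / 270.851 × 100 = 54.57%.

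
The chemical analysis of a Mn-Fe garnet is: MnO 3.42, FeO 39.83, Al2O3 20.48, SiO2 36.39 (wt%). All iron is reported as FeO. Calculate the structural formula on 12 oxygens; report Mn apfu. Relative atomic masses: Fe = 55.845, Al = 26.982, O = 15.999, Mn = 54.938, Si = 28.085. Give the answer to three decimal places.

0.239 Mn apfu

MnO: 3.42/70.937 = 0.04821 mol → 0.04821 mol Mn, 0.04821 mol O.
FeO: 39.83/71.844 = 0.55440 mol → 0.55440 mol Fe, 0.55440 mol O.
Al2O3: 20.48/101.961 = 0.20086 mol → 0.40172 mol Al, 0.60258 mol O.
SiO2: 36.39/60.083 = 0.60566 mol → 0.60566 mol Si, 1.21132 mol O.
Total oxygen = 2.41651 mol. Normalization factor = 12/2.41651 = 4.96584.
Mn per 12 O = 0.04821 × 4.96584 = 0.239.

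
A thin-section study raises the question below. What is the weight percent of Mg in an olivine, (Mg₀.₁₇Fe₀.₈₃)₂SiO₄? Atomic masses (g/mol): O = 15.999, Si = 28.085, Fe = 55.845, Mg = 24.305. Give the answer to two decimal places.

M((Mg₀.₁₇Fe₀.₈₃)₂SiO₄) = 193.047 g/mol.
Mg contributes 0.34 × 24.305 = 8.264 g per mole.
8.264/193.047 = 0.0428 → 4.28%.

4.28 weight percent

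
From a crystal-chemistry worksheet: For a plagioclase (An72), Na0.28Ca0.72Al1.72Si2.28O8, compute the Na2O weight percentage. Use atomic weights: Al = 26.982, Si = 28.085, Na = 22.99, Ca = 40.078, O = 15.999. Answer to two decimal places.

Formula mass = 273.728 g/mol.
0.28 Na → 0.1400 mol Na2O per formula unit; M(Na2O) = 61.979, so Na2O mass = 8.677 g.
8.677/273.728 × 100 = 3.17 wt%.

3.17 wt%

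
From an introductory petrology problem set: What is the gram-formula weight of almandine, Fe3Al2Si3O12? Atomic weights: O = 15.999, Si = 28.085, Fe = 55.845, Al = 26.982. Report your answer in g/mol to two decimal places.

497.74 g/mol

M = 3(55.845) + 2(26.982) + 3(28.085) + 12(15.999)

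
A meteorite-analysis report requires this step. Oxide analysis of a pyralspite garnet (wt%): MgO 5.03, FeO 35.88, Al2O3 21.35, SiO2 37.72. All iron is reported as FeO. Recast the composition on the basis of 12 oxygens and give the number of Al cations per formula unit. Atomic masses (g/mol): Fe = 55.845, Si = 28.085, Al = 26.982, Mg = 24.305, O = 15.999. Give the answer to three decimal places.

2.004 Al apfu

MgO: 5.03/40.304 = 0.12480 mol → 0.12480 mol Mg, 0.12480 mol O.
FeO: 35.88/71.844 = 0.49942 mol → 0.49942 mol Fe, 0.49942 mol O.
Al2O3: 21.35/101.961 = 0.20939 mol → 0.41878 mol Al, 0.62817 mol O.
SiO2: 37.72/60.083 = 0.62780 mol → 0.62780 mol Si, 1.25560 mol O.
Total oxygen = 2.50799 mol. Normalization factor = 12/2.50799 = 4.78471.
Al per 12 O = 0.41878 × 4.78471 = 2.004.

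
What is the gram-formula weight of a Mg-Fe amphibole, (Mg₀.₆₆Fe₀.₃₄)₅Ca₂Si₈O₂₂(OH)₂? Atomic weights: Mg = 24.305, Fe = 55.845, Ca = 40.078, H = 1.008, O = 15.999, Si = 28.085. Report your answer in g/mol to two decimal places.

The formula mass is the sum 3.30·24.305 + 1.70·55.845 + 2·40.078 + 8·28.085 + 24·15.999 + 2·1.008.

865.97 g/mol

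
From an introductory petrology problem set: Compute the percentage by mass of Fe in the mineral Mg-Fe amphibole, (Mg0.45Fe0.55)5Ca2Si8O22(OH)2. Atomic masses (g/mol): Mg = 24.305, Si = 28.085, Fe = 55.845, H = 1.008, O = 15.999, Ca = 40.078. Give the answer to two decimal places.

M((Mg0.45Fe0.55)5Ca2Si8O22(OH)2) = 899.088 g/mol.
Fe contributes 2.75 × 55.845 = 153.574 g per mole.
153.574/899.088 = 0.1708 → 17.08%.

17.08 mass %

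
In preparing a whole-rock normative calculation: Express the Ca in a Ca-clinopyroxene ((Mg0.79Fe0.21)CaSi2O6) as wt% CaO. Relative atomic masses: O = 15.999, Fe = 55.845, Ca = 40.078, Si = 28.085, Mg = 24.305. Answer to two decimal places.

M((Mg0.79Fe0.21)CaSi2O6) = 223.170 g/mol; M(CaO) = 56.077 g/mol.
Moles CaO per formula unit = 1 Ca ÷ 1 = 1.0000.
CaO fraction = (1.0000 × 56.077) / 223.170 = 56.077/223.170 = 0.2513.

25.13 wt%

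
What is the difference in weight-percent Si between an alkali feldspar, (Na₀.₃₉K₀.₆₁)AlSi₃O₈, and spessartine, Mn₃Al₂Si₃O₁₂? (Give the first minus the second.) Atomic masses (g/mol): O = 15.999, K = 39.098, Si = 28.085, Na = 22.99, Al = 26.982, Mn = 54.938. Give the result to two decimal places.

First mineral: 84.255 g Si in 272.045 g formula = 30.97 wt% Si.
Second mineral: 84.255 g Si in 495.021 g formula = 17.02 wt% Si.
30.97% − 17.02% gives a difference of 13.95 percentage points.

13.95 percentage points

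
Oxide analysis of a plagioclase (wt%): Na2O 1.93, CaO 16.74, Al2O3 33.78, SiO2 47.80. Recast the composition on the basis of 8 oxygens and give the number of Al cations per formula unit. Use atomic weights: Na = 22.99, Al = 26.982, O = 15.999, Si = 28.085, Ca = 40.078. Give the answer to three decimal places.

1.93 wt% Na2O ÷ 61.979 g/mol = 0.03114 mol, giving 0.06228 Na and 0.03114 O.
16.74 wt% CaO ÷ 56.077 g/mol = 0.29852 mol, giving 0.29852 Ca and 0.29852 O.
33.78 wt% Al2O3 ÷ 101.961 g/mol = 0.33130 mol, giving 0.66260 Al and 0.99390 O.
47.80 wt% SiO2 ÷ 60.083 g/mol = 0.79557 mol, giving 0.79557 Si and 1.59114 O.
Oxygen sums to 2.91470; scaling by 8/2.91470 = 2.74471 puts the formula on 8 O.
Al: 0.66260 × 2.74471 = 1.819 atoms per formula unit.

1.819 Al apfu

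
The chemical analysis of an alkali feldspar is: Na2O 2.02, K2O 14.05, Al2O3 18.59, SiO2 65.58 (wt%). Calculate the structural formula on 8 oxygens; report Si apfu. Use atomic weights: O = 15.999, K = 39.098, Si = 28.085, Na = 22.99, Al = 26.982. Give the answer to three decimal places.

2.999 Si apfu

Na2O: 2.02/61.979 = 0.03259 mol → 0.06518 mol Na, 0.03259 mol O.
K2O: 14.05/94.195 = 0.14916 mol → 0.29832 mol K, 0.14916 mol O.
Al2O3: 18.59/101.961 = 0.18232 mol → 0.36464 mol Al, 0.54696 mol O.
SiO2: 65.58/60.083 = 1.09149 mol → 1.09149 mol Si, 2.18298 mol O.
Total oxygen = 2.91169 mol. Normalization factor = 8/2.91169 = 2.74755.
Si per 8 O = 1.09149 × 2.74755 = 2.999.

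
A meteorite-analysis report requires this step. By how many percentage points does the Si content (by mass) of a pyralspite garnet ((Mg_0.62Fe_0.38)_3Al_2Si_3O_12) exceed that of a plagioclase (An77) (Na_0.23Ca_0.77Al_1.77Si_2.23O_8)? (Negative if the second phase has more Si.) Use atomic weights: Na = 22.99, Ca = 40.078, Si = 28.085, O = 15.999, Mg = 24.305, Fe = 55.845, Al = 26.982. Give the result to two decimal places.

-3.62 percentage points

Si in (Mg_0.62Fe_0.38)_3Al_2Si_3O_12: molar mass 439.078 g/mol; 3×28.085 = 84.255 g → 19.19 wt%.
Si in Na_0.23Ca_0.77Al_1.77Si_2.23O_8: molar mass 274.527 g/mol; 2.23×28.085 = 62.630 g → 22.81 wt%.
Difference = 19.19 − 22.81 = -3.62 percentage points.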